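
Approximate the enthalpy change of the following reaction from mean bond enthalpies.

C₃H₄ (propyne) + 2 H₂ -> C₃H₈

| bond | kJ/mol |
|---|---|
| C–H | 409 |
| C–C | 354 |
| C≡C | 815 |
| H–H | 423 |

ΔH ≈ −329 kJ

Bonds broken (reactants):
  C≡C: 1 × 815 = 815
  C–C: 1 × 354 = 354
  C–H: 4 × 409 = 1636
  H–H: 2 × 423 = 846
  Σ(broken) = 3651 kJ
Bonds formed (products):
  C–C: 2 × 354 = 708
  C–H: 8 × 409 = 3272
  Σ(formed) = 3980 kJ
ΔH = Σ(broken) − Σ(formed) = 3651 − 3980 = −329 kJ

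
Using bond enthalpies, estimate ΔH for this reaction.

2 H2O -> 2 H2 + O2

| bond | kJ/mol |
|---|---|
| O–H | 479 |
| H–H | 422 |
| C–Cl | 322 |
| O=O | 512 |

ΔH ≈ +560 kJ

Bonds broken (reactants):
  O–H: 4 × 479 = 1916
  Σ(broken) = 1916 kJ
Bonds formed (products):
  H–H: 2 × 422 = 844
  O=O: 1 × 512 = 512
  Σ(formed) = 1356 kJ
ΔH = Σ(broken) − Σ(formed) = 1916 − 1356 = +560 kJ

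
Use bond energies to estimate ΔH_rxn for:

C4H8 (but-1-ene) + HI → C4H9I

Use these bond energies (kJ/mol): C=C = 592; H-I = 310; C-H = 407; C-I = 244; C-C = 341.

Bonds broken (reactants):
  C-C: 2 × 341 = 682
  C-H: 8 × 407 = 3256
  C=C: 1 × 592 = 592
  H-I: 1 × 310 = 310
  Σ(broken) = 4840 kJ
Bonds formed (products):
  C-C: 3 × 341 = 1023
  C-H: 9 × 407 = 3663
  C-I: 1 × 244 = 244
  Σ(formed) = 4930 kJ
ΔH = Σ(broken) − Σ(formed) = 4840 − 4930 = −90 kJ

ΔH ≈ −90 kJ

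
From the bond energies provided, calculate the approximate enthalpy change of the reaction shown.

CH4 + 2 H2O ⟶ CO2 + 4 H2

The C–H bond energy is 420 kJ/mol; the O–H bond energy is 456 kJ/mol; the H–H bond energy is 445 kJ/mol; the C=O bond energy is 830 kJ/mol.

ΔH ≈ +64 kJ

Bonds broken (reactants):
  C–H: 4 × 420 = 1680
  O–H: 4 × 456 = 1824
  Σ(broken) = 3504 kJ
Bonds formed (products):
  C=O: 2 × 830 = 1660
  H–H: 4 × 445 = 1780
  Σ(formed) = 3440 kJ
ΔH = Σ(broken) − Σ(formed) = 3504 − 3440 = +64 kJ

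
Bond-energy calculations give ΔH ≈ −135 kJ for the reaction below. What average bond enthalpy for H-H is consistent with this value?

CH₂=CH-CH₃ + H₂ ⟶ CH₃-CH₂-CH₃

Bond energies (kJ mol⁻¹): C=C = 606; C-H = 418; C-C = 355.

D(H-H) ≈ 450 kJ/mol

Let D be the H-H bond energy.
Σ(broken) = 1×355 + 6×418 + 1×606 + 1×D = 3469 + D
Σ(formed) = 2×355 + 8×418 = 4054
ΔH = Σ(broken) − Σ(formed) = (3469 + D) − (4054) = −585 + D
Setting this equal to −135 kJ gives D = 450 kJ/mol.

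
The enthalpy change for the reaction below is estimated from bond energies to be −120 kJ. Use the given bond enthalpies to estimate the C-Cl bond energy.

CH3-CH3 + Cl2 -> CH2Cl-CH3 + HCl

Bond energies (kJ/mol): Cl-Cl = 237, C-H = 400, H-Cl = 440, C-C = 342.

Let D be the C-Cl bond energy.
Σ(broken) = 1×342 + 6×400 + 1×237 = 2979
Σ(formed) = 1×342 + 1×D + 5×400 + 1×440 = 2782 + D
ΔH = Σ(broken) − Σ(formed) = (2979) − (2782 + D) = +197 − D
Setting this equal to −120 kJ gives D = 317 kJ/mol.

D(C-Cl) ≈ 317 kJ/mol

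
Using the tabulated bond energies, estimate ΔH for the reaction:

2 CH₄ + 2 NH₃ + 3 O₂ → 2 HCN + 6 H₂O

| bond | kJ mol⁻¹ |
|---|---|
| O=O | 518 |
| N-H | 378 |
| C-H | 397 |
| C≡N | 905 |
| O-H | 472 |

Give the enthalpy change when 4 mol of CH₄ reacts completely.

ΔH = −2540 kJ

Bonds broken (reactants):
  C-H: 8 × 397 = 3176
  N-H: 6 × 378 = 2268
  O=O: 3 × 518 = 1554
  Σ(broken) = 6998 kJ
Bonds formed (products):
  C≡N: 2 × 905 = 1810
  C-H: 2 × 397 = 794
  O-H: 12 × 472 = 5664
  Σ(formed) = 8268 kJ
ΔH = Σ(broken) − Σ(formed) = 6998 − 8268 = −1270 kJ
For 2× the reaction as written: 2 × (−1270) = −2540 kJ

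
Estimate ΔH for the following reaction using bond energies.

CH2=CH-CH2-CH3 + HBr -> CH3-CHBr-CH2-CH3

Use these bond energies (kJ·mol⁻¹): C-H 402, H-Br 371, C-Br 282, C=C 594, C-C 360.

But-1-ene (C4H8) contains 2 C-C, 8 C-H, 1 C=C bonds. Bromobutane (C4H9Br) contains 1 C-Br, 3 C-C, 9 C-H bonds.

Bonds broken (reactants):
  C-C: 2 × 360 = 720
  C-H: 8 × 402 = 3216
  C=C: 1 × 594 = 594
  H-Br: 1 × 371 = 371
  Σ(broken) = 4901 kJ
Bonds formed (products):
  C-Br: 1 × 282 = 282
  C-C: 3 × 360 = 1080
  C-H: 9 × 402 = 3618
  Σ(formed) = 4980 kJ
ΔH = Σ(broken) − Σ(formed) = 4901 − 4980 = −79 kJ

ΔH ≈ −79 kJ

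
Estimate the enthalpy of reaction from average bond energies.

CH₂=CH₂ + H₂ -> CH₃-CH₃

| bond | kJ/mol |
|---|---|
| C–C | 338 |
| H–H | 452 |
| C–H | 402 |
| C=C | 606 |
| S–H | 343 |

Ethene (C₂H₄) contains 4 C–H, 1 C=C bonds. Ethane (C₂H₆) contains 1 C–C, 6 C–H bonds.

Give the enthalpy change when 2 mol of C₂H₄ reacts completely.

Bonds broken (reactants):
  C–H: 4 × 402 = 1608
  C=C: 1 × 606 = 606
  H–H: 1 × 452 = 452
  Σ(broken) = 2666 kJ
Bonds formed (products):
  C–C: 1 × 338 = 338
  C–H: 6 × 402 = 2412
  Σ(formed) = 2750 kJ
ΔH = Σ(broken) − Σ(formed) = 2666 − 2750 = −84 kJ
For 2× the reaction as written: 2 × (−84) = −168 kJ

ΔH = −168 kJ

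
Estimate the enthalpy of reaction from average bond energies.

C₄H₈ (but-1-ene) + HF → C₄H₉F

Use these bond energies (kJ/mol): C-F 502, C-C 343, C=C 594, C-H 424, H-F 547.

Bonds broken (reactants):
  C-C: 2 × 343 = 686
  C-H: 8 × 424 = 3392
  C=C: 1 × 594 = 594
  H-F: 1 × 547 = 547
  Σ(broken) = 5219 kJ
Bonds formed (products):
  C-C: 3 × 343 = 1029
  C-F: 1 × 502 = 502
  C-H: 9 × 424 = 3816
  Σ(formed) = 5347 kJ
ΔH = Σ(broken) − Σ(formed) = 5219 − 5347 = −128 kJ

ΔH ≈ −128 kJ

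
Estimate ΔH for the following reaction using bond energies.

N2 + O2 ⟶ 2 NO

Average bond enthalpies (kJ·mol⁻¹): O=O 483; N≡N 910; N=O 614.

ΔH ≈ +165 kJ

Bonds broken (reactants):
  N≡N: 1 × 910 = 910
  O=O: 1 × 483 = 483
  Σ(broken) = 1393 kJ
Bonds formed (products):
  N=O: 2 × 614 = 1228
  Σ(formed) = 1228 kJ
ΔH = Σ(broken) − Σ(formed) = 1393 − 1228 = +165 kJ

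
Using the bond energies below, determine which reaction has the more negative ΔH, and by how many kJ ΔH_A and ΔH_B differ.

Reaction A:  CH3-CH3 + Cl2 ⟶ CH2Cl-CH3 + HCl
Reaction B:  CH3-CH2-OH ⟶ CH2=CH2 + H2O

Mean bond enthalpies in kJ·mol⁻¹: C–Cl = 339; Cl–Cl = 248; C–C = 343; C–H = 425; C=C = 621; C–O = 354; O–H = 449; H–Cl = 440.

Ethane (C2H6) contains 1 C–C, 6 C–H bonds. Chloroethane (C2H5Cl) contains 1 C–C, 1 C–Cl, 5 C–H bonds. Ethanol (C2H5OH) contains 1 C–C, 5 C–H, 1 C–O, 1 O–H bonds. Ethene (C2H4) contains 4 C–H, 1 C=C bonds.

Reaction A, by 158 kJ

Reaction A:
  Bonds broken (reactants):
    C–C: 1 × 343 = 343
    C–H: 6 × 425 = 2550
    Cl–Cl: 1 × 248 = 248
    Σ(broken) = 3141 kJ
  Bonds formed (products):
    C–C: 1 × 343 = 343
    C–Cl: 1 × 339 = 339
    C–H: 5 × 425 = 2125
    H–Cl: 1 × 440 = 440
    Σ(formed) = 3247 kJ
  ΔH_A = 3141 − 3247 = −106 kJ
Reaction B:
  Bonds broken (reactants):
    C–C: 1 × 343 = 343
    C–H: 5 × 425 = 2125
    C–O: 1 × 354 = 354
    O–H: 1 × 449 = 449
    Σ(broken) = 3271 kJ
  Bonds formed (products):
    C–H: 4 × 425 = 1700
    C=C: 1 × 621 = 621
    O–H: 2 × 449 = 898
    Σ(formed) = 3219 kJ
  ΔH_B = 3271 − 3219 = +52 kJ
ΔH_A − ΔH_B = −158 kJ, so reaction A has the more negative ΔH; |ΔH_A − ΔH_B| = 158 kJ.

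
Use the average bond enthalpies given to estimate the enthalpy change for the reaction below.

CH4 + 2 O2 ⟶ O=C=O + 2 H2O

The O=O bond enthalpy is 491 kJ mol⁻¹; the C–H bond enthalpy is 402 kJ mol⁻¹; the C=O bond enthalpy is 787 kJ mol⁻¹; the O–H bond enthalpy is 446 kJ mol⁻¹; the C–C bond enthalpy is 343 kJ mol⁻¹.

Bonds broken (reactants):
  C–H: 4 × 402 = 1608
  O=O: 2 × 491 = 982
  Σ(broken) = 2590 kJ
Bonds formed (products):
  C=O: 2 × 787 = 1574
  O–H: 4 × 446 = 1784
  Σ(formed) = 3358 kJ
ΔH = Σ(broken) − Σ(formed) = 2590 − 3358 = −768 kJ

ΔH ≈ −768 kJ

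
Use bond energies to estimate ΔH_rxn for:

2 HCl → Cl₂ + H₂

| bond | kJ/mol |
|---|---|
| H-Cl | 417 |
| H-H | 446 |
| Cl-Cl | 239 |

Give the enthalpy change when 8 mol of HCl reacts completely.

Bonds broken (reactants):
  H-Cl: 2 × 417 = 834
  Σ(broken) = 834 kJ
Bonds formed (products):
  Cl-Cl: 1 × 239 = 239
  H-H: 1 × 446 = 446
  Σ(formed) = 685 kJ
ΔH = Σ(broken) − Σ(formed) = 834 − 685 = +149 kJ
For 4× the reaction as written: 4 × (+149) = +596 kJ

ΔH = +596 kJ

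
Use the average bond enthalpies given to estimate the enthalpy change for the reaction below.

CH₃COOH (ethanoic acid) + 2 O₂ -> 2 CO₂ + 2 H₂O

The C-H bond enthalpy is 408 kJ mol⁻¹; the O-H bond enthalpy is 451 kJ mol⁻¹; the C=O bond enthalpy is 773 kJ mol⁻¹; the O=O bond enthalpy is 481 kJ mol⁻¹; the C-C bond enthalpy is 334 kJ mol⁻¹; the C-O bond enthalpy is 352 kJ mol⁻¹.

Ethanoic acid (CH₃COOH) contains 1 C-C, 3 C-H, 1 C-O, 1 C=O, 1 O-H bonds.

Bonds broken (reactants):
  C-C: 1 × 334 = 334
  C-H: 3 × 408 = 1224
  C-O: 1 × 352 = 352
  C=O: 1 × 773 = 773
  O-H: 1 × 451 = 451
  O=O: 2 × 481 = 962
  Σ(broken) = 4096 kJ
Bonds formed (products):
  C=O: 4 × 773 = 3092
  O-H: 4 × 451 = 1804
  Σ(formed) = 4896 kJ
ΔH = Σ(broken) − Σ(formed) = 4096 − 4896 = −800 kJ

ΔH ≈ −800 kJ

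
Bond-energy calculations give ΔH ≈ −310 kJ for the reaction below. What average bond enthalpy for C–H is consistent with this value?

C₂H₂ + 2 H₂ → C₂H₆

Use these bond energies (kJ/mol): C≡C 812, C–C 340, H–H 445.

D(C–H) ≈ 418 kJ/mol

Let D be the C–H bond energy.
Σ(broken) = 1×812 + 2×D + 2×445 = 1702 + 2D
Σ(formed) = 1×340 + 6×D = 340 + 6D
ΔH = Σ(broken) − Σ(formed) = (1702 + 2D) − (340 + 6D) = +1362 − 4D
Setting this equal to −310 kJ gives 4D = 1672, so D = 418 kJ/mol.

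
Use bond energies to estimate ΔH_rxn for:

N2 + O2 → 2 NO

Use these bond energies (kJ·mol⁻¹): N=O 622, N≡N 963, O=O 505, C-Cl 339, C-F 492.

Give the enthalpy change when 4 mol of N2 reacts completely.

ΔH = +896 kJ

Bonds broken (reactants):
  N≡N: 1 × 963 = 963
  O=O: 1 × 505 = 505
  Σ(broken) = 1468 kJ
Bonds formed (products):
  N=O: 2 × 622 = 1244
  Σ(formed) = 1244 kJ
ΔH = Σ(broken) − Σ(formed) = 1468 − 1244 = +224 kJ
For 4× the reaction as written: 4 × (+224) = +896 kJ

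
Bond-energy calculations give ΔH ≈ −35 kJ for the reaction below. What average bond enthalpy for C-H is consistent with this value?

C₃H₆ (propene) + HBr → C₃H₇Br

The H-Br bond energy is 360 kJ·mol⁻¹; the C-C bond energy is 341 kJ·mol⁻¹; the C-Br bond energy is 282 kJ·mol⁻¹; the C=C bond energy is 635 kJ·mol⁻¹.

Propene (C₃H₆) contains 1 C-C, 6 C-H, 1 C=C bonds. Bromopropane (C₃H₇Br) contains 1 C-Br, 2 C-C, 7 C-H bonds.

Let D be the C-H bond energy.
Σ(broken) = 1×341 + 6×D + 1×635 + 1×360 = 1336 + 6D
Σ(formed) = 1×282 + 2×341 + 7×D = 964 + 7D
ΔH = Σ(broken) − Σ(formed) = (1336 + 6D) − (964 + 7D) = +372 − D
Setting this equal to −35 kJ gives D = 407 kJ/mol.

D(C-H) ≈ 407 kJ/mol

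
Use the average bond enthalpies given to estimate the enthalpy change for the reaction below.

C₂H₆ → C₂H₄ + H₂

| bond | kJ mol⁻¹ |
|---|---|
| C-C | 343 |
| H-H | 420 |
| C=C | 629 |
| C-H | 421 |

ΔH ≈ +136 kJ

Bonds broken (reactants):
  C-C: 1 × 343 = 343
  C-H: 6 × 421 = 2526
  Σ(broken) = 2869 kJ
Bonds formed (products):
  C-H: 4 × 421 = 1684
  C=C: 1 × 629 = 629
  H-H: 1 × 420 = 420
  Σ(formed) = 2733 kJ
ΔH = Σ(broken) − Σ(formed) = 2869 − 2733 = +136 kJ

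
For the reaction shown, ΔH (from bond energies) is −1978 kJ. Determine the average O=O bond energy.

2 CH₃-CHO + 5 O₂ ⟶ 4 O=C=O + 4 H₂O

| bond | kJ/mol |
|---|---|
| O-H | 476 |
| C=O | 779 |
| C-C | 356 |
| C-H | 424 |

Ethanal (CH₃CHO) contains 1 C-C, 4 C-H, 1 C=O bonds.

Let D be the O=O bond energy.
Σ(broken) = 2×356 + 8×424 + 2×779 + 5×D = 5662 + 5D
Σ(formed) = 8×779 + 8×476 = 10040
ΔH = Σ(broken) − Σ(formed) = (5662 + 5D) − (10040) = −4378 + 5D
Setting this equal to −1978 kJ gives 5D = 2400, so D = 480 kJ/mol.

D(O=O) ≈ 480 kJ/mol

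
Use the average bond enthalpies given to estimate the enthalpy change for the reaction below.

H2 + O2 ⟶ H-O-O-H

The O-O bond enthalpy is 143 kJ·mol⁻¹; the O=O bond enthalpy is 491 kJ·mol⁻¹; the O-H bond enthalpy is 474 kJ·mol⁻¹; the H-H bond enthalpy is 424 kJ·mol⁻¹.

Bonds broken (reactants):
  H-H: 1 × 424 = 424
  O=O: 1 × 491 = 491
  Σ(broken) = 915 kJ
Bonds formed (products):
  O-H: 2 × 474 = 948
  O-O: 1 × 143 = 143
  Σ(formed) = 1091 kJ
ΔH = Σ(broken) − Σ(formed) = 915 − 1091 = −176 kJ

ΔH ≈ −176 kJ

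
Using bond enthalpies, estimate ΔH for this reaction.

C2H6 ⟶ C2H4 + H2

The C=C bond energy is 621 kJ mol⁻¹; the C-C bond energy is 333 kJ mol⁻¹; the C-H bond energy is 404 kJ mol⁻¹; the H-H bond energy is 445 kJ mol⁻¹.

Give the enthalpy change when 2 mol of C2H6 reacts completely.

Bonds broken (reactants):
  C-C: 1 × 333 = 333
  C-H: 6 × 404 = 2424
  Σ(broken) = 2757 kJ
Bonds formed (products):
  C-H: 4 × 404 = 1616
  C=C: 1 × 621 = 621
  H-H: 1 × 445 = 445
  Σ(formed) = 2682 kJ
ΔH = Σ(broken) − Σ(formed) = 2757 − 2682 = +75 kJ
For 2× the reaction as written: 2 × (+75) = +150 kJ

ΔH = +150 kJ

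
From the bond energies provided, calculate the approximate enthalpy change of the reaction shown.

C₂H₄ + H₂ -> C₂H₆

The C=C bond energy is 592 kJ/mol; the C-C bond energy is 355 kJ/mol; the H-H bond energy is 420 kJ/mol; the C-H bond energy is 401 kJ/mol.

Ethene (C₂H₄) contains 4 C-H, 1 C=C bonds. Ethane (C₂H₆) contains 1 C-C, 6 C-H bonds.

Bonds broken (reactants):
  C-H: 4 × 401 = 1604
  C=C: 1 × 592 = 592
  H-H: 1 × 420 = 420
  Σ(broken) = 2616 kJ
Bonds formed (products):
  C-C: 1 × 355 = 355
  C-H: 6 × 401 = 2406
  Σ(formed) = 2761 kJ
ΔH = Σ(broken) − Σ(formed) = 2616 − 2761 = −145 kJ

ΔH ≈ −145 kJ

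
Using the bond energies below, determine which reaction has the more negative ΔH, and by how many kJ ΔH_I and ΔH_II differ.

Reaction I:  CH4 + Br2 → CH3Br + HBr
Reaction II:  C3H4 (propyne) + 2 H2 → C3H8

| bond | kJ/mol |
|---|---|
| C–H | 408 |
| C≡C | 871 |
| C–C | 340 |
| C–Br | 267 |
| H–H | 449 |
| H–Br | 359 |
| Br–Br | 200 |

Reaction I:
  Bonds broken (reactants):
    Br–Br: 1 × 200 = 200
    C–H: 4 × 408 = 1632
    Σ(broken) = 1832 kJ
  Bonds formed (products):
    C–Br: 1 × 267 = 267
    C–H: 3 × 408 = 1224
    H–Br: 1 × 359 = 359
    Σ(formed) = 1850 kJ
  ΔH_I = 1832 − 1850 = −18 kJ
Reaction II:
  Bonds broken (reactants):
    C≡C: 1 × 871 = 871
    C–C: 1 × 340 = 340
    C–H: 4 × 408 = 1632
    H–H: 2 × 449 = 898
    Σ(broken) = 3741 kJ
  Bonds formed (products):
    C–C: 2 × 340 = 680
    C–H: 8 × 408 = 3264
    Σ(formed) = 3944 kJ
  ΔH_II = 3741 − 3944 = −203 kJ
ΔH_I − ΔH_II = +185 kJ, so reaction II has the more negative ΔH; |ΔH_I − ΔH_II| = 185 kJ.

Reaction II, by 185 kJ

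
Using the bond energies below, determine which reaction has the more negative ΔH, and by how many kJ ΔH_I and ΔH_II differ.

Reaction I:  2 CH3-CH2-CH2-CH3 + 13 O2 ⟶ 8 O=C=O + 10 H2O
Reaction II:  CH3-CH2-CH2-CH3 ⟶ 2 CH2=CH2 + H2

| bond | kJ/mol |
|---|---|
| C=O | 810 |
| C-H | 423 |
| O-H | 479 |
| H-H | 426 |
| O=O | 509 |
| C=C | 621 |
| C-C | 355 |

Reaction I:
  Bonds broken (reactants):
    C-C: 6 × 355 = 2130
    C-H: 20 × 423 = 8460
    O=O: 13 × 509 = 6617
    Σ(broken) = 17207 kJ
  Bonds formed (products):
    C=O: 16 × 810 = 12960
    O-H: 20 × 479 = 9580
    Σ(formed) = 22540 kJ
  ΔH_I = 17207 − 22540 = −5333 kJ
Reaction II:
  Bonds broken (reactants):
    C-C: 3 × 355 = 1065
    C-H: 10 × 423 = 4230
    Σ(broken) = 5295 kJ
  Bonds formed (products):
    C-H: 8 × 423 = 3384
    C=C: 2 × 621 = 1242
    H-H: 1 × 426 = 426
    Σ(formed) = 5052 kJ
  ΔH_II = 5295 − 5052 = +243 kJ
ΔH_I − ΔH_II = −5576 kJ, so reaction I has the more negative ΔH; |ΔH_I − ΔH_II| = 5576 kJ.

Reaction I, by 5576 kJ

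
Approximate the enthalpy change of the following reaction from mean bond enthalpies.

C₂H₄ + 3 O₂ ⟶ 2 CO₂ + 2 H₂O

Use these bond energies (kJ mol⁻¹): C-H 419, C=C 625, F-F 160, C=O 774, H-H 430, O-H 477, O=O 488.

Bonds broken (reactants):
  C-H: 4 × 419 = 1676
  C=C: 1 × 625 = 625
  O=O: 3 × 488 = 1464
  Σ(broken) = 3765 kJ
Bonds formed (products):
  C=O: 4 × 774 = 3096
  O-H: 4 × 477 = 1908
  Σ(formed) = 5004 kJ
ΔH = Σ(broken) − Σ(formed) = 3765 − 5004 = −1239 kJ

ΔH ≈ −1239 kJ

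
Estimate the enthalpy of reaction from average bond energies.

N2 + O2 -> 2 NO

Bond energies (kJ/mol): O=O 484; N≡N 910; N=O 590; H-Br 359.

Bonds broken (reactants):
  N≡N: 1 × 910 = 910
  O=O: 1 × 484 = 484
  Σ(broken) = 1394 kJ
Bonds formed (products):
  N=O: 2 × 590 = 1180
  Σ(formed) = 1180 kJ
ΔH = Σ(broken) − Σ(formed) = 1394 − 1180 = +214 kJ

ΔH ≈ +214 kJ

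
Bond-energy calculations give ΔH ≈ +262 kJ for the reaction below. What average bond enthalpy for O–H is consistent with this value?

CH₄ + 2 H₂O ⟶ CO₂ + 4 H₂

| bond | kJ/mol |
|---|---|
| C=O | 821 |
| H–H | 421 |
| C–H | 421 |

D(O–H) ≈ 476 kJ/mol

Let D be the O–H bond energy.
Σ(broken) = 4×421 + 4×D = 1684 + 4D
Σ(formed) = 2×821 + 4×421 = 3326
ΔH = Σ(broken) − Σ(formed) = (1684 + 4D) − (3326) = −1642 + 4D
Setting this equal to +262 kJ gives 4D = 1904, so D = 476 kJ/mol.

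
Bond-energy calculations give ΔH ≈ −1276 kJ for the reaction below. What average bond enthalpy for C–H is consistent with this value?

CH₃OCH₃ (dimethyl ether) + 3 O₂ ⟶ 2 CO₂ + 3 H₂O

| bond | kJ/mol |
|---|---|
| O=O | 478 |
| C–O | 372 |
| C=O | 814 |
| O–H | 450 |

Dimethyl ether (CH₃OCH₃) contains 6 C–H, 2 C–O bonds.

Let D be the C–H bond energy.
Σ(broken) = 6×D + 2×372 + 3×478 = 2178 + 6D
Σ(formed) = 4×814 + 6×450 = 5956
ΔH = Σ(broken) − Σ(formed) = (2178 + 6D) − (5956) = −3778 + 6D
Setting this equal to −1276 kJ gives 6D = 2502, so D = 417 kJ/mol.

D(C–H) ≈ 417 kJ/mol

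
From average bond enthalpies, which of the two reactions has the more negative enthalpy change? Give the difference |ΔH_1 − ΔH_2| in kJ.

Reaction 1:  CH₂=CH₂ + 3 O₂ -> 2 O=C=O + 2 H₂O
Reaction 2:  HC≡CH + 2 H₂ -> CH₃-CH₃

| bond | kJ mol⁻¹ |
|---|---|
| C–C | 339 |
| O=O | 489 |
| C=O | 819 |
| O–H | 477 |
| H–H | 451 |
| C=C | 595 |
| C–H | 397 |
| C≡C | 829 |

Reaction 1:
  Bonds broken (reactants):
    C–H: 4 × 397 = 1588
    C=C: 1 × 595 = 595
    O=O: 3 × 489 = 1467
    Σ(broken) = 3650 kJ
  Bonds formed (products):
    C=O: 4 × 819 = 3276
    O–H: 4 × 477 = 1908
    Σ(formed) = 5184 kJ
  ΔH_1 = 3650 − 5184 = −1534 kJ
Reaction 2:
  Bonds broken (reactants):
    C≡C: 1 × 829 = 829
    C–H: 2 × 397 = 794
    H–H: 2 × 451 = 902
    Σ(broken) = 2525 kJ
  Bonds formed (products):
    C–C: 1 × 339 = 339
    C–H: 6 × 397 = 2382
    Σ(formed) = 2721 kJ
  ΔH_2 = 2525 − 2721 = −196 kJ
ΔH_1 − ΔH_2 = −1338 kJ, so reaction 1 has the more negative ΔH; |ΔH_1 − ΔH_2| = 1338 kJ.

Reaction 1, by 1338 kJ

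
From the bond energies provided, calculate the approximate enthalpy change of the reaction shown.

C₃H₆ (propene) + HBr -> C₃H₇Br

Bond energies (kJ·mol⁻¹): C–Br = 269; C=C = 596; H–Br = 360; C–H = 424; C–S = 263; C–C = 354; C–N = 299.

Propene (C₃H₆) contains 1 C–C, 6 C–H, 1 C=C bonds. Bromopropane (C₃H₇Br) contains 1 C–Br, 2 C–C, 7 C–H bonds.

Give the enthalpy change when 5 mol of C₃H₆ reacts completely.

ΔH = −455 kJ

Bonds broken (reactants):
  C–C: 1 × 354 = 354
  C–H: 6 × 424 = 2544
  C=C: 1 × 596 = 596
  H–Br: 1 × 360 = 360
  Σ(broken) = 3854 kJ
Bonds formed (products):
  C–Br: 1 × 269 = 269
  C–C: 2 × 354 = 708
  C–H: 7 × 424 = 2968
  Σ(formed) = 3945 kJ
ΔH = Σ(broken) − Σ(formed) = 3854 − 3945 = −91 kJ
For 5× the reaction as written: 5 × (−91) = −455 kJ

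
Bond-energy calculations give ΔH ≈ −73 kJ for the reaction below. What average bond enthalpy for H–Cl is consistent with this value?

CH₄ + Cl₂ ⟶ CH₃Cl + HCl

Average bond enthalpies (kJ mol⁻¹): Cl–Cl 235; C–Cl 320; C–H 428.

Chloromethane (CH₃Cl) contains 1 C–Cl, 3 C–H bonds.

D(H–Cl) ≈ 416 kJ/mol

Let D be the H–Cl bond energy.
Σ(broken) = 4×428 + 1×235 = 1947
Σ(formed) = 1×320 + 3×428 + 1×D = 1604 + D
ΔH = Σ(broken) − Σ(formed) = (1947) − (1604 + D) = +343 − D
Setting this equal to −73 kJ gives D = 416 kJ/mol.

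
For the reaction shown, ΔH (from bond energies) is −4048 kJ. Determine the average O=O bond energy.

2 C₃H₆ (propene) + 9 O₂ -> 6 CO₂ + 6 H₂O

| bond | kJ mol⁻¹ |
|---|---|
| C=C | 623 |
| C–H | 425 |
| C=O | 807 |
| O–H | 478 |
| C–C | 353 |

Let D be the O=O bond energy.
Σ(broken) = 2×353 + 12×425 + 2×623 + 9×D = 7052 + 9D
Σ(formed) = 12×807 + 12×478 = 15420
ΔH = Σ(broken) − Σ(formed) = (7052 + 9D) − (15420) = −8368 + 9D
Setting this equal to −4048 kJ gives 9D = 4320, so D = 480 kJ/mol.

D(O=O) ≈ 480 kJ/mol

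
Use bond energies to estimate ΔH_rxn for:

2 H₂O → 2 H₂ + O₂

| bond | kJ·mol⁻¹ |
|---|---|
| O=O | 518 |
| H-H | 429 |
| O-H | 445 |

Bonds broken (reactants):
  O-H: 4 × 445 = 1780
  Σ(broken) = 1780 kJ
Bonds formed (products):
  H-H: 2 × 429 = 858
  O=O: 1 × 518 = 518
  Σ(formed) = 1376 kJ
ΔH = Σ(broken) − Σ(formed) = 1780 − 1376 = +404 kJ

ΔH ≈ +404 kJ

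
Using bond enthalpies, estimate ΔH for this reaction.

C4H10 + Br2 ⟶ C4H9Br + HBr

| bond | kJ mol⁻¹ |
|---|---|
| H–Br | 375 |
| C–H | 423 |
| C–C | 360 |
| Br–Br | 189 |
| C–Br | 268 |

Bonds broken (reactants):
  Br–Br: 1 × 189 = 189
  C–C: 3 × 360 = 1080
  C–H: 10 × 423 = 4230
  Σ(broken) = 5499 kJ
Bonds formed (products):
  C–Br: 1 × 268 = 268
  C–C: 3 × 360 = 1080
  C–H: 9 × 423 = 3807
  H–Br: 1 × 375 = 375
  Σ(formed) = 5530 kJ
ΔH = Σ(broken) − Σ(formed) = 5499 − 5530 = −31 kJ

ΔH ≈ −31 kJ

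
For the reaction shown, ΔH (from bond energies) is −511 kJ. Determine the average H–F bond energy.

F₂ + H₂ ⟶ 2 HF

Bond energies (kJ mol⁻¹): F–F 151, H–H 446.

Let D be the H–F bond energy.
Σ(broken) = 1×151 + 1×446 = 597
Σ(formed) = 2×D = 2D
ΔH = Σ(broken) − Σ(formed) = (597) − (2D) = +597 − 2D
Setting this equal to −511 kJ gives 2D = 1108, so D = 554 kJ/mol.

D(H–F) ≈ 554 kJ/mol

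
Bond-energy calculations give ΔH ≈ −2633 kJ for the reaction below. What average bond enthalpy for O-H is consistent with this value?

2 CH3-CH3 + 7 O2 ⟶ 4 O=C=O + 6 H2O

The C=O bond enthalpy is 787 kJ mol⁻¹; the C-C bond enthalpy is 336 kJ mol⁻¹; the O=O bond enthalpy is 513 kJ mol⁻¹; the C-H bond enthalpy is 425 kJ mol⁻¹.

Let D be the O-H bond energy.
Σ(broken) = 2×336 + 12×425 + 7×513 = 9363
Σ(formed) = 8×787 + 12×D = 6296 + 12D
ΔH = Σ(broken) − Σ(formed) = (9363) − (6296 + 12D) = +3067 − 12D
Setting this equal to −2633 kJ gives 12D = 5700, so D = 475 kJ/mol.

D(O-H) ≈ 475 kJ/mol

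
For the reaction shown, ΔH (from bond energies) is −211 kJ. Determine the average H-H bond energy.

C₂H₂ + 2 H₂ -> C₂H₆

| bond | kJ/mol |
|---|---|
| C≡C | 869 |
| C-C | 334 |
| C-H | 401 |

Let D be the H-H bond energy.
Σ(broken) = 1×869 + 2×401 + 2×D = 1671 + 2D
Σ(formed) = 1×334 + 6×401 = 2740
ΔH = Σ(broken) − Σ(formed) = (1671 + 2D) − (2740) = −1069 + 2D
Setting this equal to −211 kJ gives 2D = 858, so D = 429 kJ/mol.

D(H-H) ≈ 429 kJ/mol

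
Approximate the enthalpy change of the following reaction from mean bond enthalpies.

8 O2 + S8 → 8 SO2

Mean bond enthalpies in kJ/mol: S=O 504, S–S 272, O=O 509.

ΔH ≈ −1816 kJ

Bonds broken (reactants):
  O=O: 8 × 509 = 4072
  S–S: 8 × 272 = 2176
  Σ(broken) = 6248 kJ
Bonds formed (products):
  S=O: 16 × 504 = 8064
  Σ(formed) = 8064 kJ
ΔH = Σ(broken) − Σ(formed) = 6248 − 8064 = −1816 kJ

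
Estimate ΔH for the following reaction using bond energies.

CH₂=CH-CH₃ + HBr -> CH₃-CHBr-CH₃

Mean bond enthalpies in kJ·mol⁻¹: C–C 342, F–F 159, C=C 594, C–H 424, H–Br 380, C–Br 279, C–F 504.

Bonds broken (reactants):
  C–C: 1 × 342 = 342
  C–H: 6 × 424 = 2544
  C=C: 1 × 594 = 594
  H–Br: 1 × 380 = 380
  Σ(broken) = 3860 kJ
Bonds formed (products):
  C–Br: 1 × 279 = 279
  C–C: 2 × 342 = 684
  C–H: 7 × 424 = 2968
  Σ(formed) = 3931 kJ
ΔH = Σ(broken) − Σ(formed) = 3860 − 3931 = −71 kJ

ΔH ≈ −71 kJ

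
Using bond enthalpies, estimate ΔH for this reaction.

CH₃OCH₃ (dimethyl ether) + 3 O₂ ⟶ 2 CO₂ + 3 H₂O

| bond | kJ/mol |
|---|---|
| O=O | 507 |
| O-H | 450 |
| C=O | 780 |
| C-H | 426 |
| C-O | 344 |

ΔH ≈ −1055 kJ

Bonds broken (reactants):
  C-H: 6 × 426 = 2556
  C-O: 2 × 344 = 688
  O=O: 3 × 507 = 1521
  Σ(broken) = 4765 kJ
Bonds formed (products):
  C=O: 4 × 780 = 3120
  O-H: 6 × 450 = 2700
  Σ(formed) = 5820 kJ
ΔH = Σ(broken) − Σ(formed) = 4765 − 5820 = −1055 kJ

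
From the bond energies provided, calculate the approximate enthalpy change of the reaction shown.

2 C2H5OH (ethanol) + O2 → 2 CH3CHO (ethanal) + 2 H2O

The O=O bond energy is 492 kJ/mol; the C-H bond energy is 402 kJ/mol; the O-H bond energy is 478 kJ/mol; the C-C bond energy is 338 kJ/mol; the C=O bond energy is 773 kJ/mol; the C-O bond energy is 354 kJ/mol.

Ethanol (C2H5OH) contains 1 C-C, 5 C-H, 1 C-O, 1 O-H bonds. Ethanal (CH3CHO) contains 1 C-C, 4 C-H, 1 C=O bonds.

Bonds broken (reactants):
  C-C: 2 × 338 = 676
  C-H: 10 × 402 = 4020
  C-O: 2 × 354 = 708
  O-H: 2 × 478 = 956
  O=O: 1 × 492 = 492
  Σ(broken) = 6852 kJ
Bonds formed (products):
  C-C: 2 × 338 = 676
  C-H: 8 × 402 = 3216
  C=O: 2 × 773 = 1546
  O-H: 4 × 478 = 1912
  Σ(formed) = 7350 kJ
ΔH = Σ(broken) − Σ(formed) = 6852 − 7350 = −498 kJ

ΔH ≈ −498 kJ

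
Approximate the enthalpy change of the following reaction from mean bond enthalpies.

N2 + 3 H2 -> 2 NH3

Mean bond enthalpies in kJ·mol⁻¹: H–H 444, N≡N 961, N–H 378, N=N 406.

ΔH ≈ +25 kJ

Bonds broken (reactants):
  H–H: 3 × 444 = 1332
  N≡N: 1 × 961 = 961
  Σ(broken) = 2293 kJ
Bonds formed (products):
  N–H: 6 × 378 = 2268
  Σ(formed) = 2268 kJ
ΔH = Σ(broken) − Σ(formed) = 2293 − 2268 = +25 kJ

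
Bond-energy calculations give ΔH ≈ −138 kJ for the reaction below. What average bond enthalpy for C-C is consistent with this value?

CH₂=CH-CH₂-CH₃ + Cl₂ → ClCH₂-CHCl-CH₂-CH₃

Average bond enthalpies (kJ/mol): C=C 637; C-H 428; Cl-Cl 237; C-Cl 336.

D(C-C) ≈ 340 kJ/mol

Let D be the C-C bond energy.
Σ(broken) = 2×D + 8×428 + 1×637 + 1×237 = 4298 + 2D
Σ(formed) = 3×D + 2×336 + 8×428 = 4096 + 3D
ΔH = Σ(broken) − Σ(formed) = (4298 + 2D) − (4096 + 3D) = +202 − D
Setting this equal to −138 kJ gives D = 340 kJ/mol.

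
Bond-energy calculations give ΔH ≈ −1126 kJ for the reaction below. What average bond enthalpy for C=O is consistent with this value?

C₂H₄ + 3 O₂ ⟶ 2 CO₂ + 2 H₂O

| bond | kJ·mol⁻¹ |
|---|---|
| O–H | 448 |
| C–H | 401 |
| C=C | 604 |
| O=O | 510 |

Let D be the C=O bond energy.
Σ(broken) = 4×401 + 1×604 + 3×510 = 3738
Σ(formed) = 4×D + 4×448 = 1792 + 4D
ΔH = Σ(broken) − Σ(formed) = (3738) − (1792 + 4D) = +1946 − 4D
Setting this equal to −1126 kJ gives 4D = 3072, so D = 768 kJ/mol.

D(C=O) ≈ 768 kJ/mol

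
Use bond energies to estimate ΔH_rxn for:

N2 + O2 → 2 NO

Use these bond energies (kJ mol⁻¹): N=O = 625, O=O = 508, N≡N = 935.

ΔH ≈ +193 kJ

Bonds broken (reactants):
  N≡N: 1 × 935 = 935
  O=O: 1 × 508 = 508
  Σ(broken) = 1443 kJ
Bonds formed (products):
  N=O: 2 × 625 = 1250
  Σ(formed) = 1250 kJ
ΔH = Σ(broken) − Σ(formed) = 1443 − 1250 = +193 kJ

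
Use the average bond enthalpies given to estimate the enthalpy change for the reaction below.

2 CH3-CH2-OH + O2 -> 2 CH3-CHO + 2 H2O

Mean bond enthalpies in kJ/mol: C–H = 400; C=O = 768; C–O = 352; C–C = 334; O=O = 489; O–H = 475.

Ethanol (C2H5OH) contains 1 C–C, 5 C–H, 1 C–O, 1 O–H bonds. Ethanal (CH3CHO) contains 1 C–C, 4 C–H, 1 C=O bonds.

ΔH ≈ −493 kJ

Bonds broken (reactants):
  C–C: 2 × 334 = 668
  C–H: 10 × 400 = 4000
  C–O: 2 × 352 = 704
  O–H: 2 × 475 = 950
  O=O: 1 × 489 = 489
  Σ(broken) = 6811 kJ
Bonds formed (products):
  C–C: 2 × 334 = 668
  C–H: 8 × 400 = 3200
  C=O: 2 × 768 = 1536
  O–H: 4 × 475 = 1900
  Σ(formed) = 7304 kJ
ΔH = Σ(broken) − Σ(formed) = 6811 − 7304 = −493 kJ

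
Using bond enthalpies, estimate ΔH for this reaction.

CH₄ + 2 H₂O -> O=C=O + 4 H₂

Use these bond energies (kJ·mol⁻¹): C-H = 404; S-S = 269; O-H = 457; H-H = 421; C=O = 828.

Bonds broken (reactants):
  C-H: 4 × 404 = 1616
  O-H: 4 × 457 = 1828
  Σ(broken) = 3444 kJ
Bonds formed (products):
  C=O: 2 × 828 = 1656
  H-H: 4 × 421 = 1684
  Σ(formed) = 3340 kJ
ΔH = Σ(broken) − Σ(formed) = 3444 − 3340 = +104 kJ

ΔH ≈ +104 kJ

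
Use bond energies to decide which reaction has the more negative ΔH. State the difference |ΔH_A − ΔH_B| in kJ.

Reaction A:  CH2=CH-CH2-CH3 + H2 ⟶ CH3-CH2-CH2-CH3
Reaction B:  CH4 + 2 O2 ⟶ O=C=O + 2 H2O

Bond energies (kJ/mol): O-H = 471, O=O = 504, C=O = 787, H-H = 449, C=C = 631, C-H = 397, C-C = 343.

Reaction B, by 805 kJ

Reaction A:
  Bonds broken (reactants):
    C-C: 2 × 343 = 686
    C-H: 8 × 397 = 3176
    C=C: 1 × 631 = 631
    H-H: 1 × 449 = 449
    Σ(broken) = 4942 kJ
  Bonds formed (products):
    C-C: 3 × 343 = 1029
    C-H: 10 × 397 = 3970
    Σ(formed) = 4999 kJ
  ΔH_A = 4942 − 4999 = −57 kJ
Reaction B:
  Bonds broken (reactants):
    C-H: 4 × 397 = 1588
    O=O: 2 × 504 = 1008
    Σ(broken) = 2596 kJ
  Bonds formed (products):
    C=O: 2 × 787 = 1574
    O-H: 4 × 471 = 1884
    Σ(formed) = 3458 kJ
  ΔH_B = 2596 − 3458 = −862 kJ
ΔH_A − ΔH_B = +805 kJ, so reaction B has the more negative ΔH; |ΔH_A − ΔH_B| = 805 kJ.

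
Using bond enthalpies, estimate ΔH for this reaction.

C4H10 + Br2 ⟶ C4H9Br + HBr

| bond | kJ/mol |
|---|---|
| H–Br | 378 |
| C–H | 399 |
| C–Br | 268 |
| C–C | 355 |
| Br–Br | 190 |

Bonds broken (reactants):
  Br–Br: 1 × 190 = 190
  C–C: 3 × 355 = 1065
  C–H: 10 × 399 = 3990
  Σ(broken) = 5245 kJ
Bonds formed (products):
  C–Br: 1 × 268 = 268
  C–C: 3 × 355 = 1065
  C–H: 9 × 399 = 3591
  H–Br: 1 × 378 = 378
  Σ(formed) = 5302 kJ
ΔH = Σ(broken) − Σ(formed) = 5245 − 5302 = −57 kJ

ΔH ≈ −57 kJ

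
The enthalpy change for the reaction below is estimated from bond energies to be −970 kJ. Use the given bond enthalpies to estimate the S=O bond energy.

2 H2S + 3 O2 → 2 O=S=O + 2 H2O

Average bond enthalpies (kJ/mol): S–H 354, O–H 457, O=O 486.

Let D be the S=O bond energy.
Σ(broken) = 3×486 + 4×354 = 2874
Σ(formed) = 4×457 + 4×D = 1828 + 4D
ΔH = Σ(broken) − Σ(formed) = (2874) − (1828 + 4D) = +1046 − 4D
Setting this equal to −970 kJ gives 4D = 2016, so D = 504 kJ/mol.

D(S=O) ≈ 504 kJ/mol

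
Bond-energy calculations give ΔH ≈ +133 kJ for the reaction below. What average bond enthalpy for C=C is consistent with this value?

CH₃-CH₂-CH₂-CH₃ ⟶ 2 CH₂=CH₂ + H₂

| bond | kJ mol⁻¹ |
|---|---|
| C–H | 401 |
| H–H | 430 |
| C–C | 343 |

D(C=C) ≈ 634 kJ/mol

Let D be the C=C bond energy.
Σ(broken) = 3×343 + 10×401 = 5039
Σ(formed) = 8×401 + 2×D + 1×430 = 3638 + 2D
ΔH = Σ(broken) − Σ(formed) = (5039) − (3638 + 2D) = +1401 − 2D
Setting this equal to +133 kJ gives 2D = 1268, so D = 634 kJ/mol.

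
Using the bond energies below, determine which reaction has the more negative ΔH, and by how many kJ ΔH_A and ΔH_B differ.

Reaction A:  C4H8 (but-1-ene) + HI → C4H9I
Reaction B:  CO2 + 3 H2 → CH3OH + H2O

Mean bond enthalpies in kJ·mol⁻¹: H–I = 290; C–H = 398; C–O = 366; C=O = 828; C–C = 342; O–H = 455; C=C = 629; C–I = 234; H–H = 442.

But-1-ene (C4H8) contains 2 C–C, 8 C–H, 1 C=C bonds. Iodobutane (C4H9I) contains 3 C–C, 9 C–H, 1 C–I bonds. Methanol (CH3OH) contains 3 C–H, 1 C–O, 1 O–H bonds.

Reaction A:
  Bonds broken (reactants):
    C–C: 2 × 342 = 684
    C–H: 8 × 398 = 3184
    C=C: 1 × 629 = 629
    H–I: 1 × 290 = 290
    Σ(broken) = 4787 kJ
  Bonds formed (products):
    C–C: 3 × 342 = 1026
    C–H: 9 × 398 = 3582
    C–I: 1 × 234 = 234
    Σ(formed) = 4842 kJ
  ΔH_A = 4787 − 4842 = −55 kJ
Reaction B:
  Bonds broken (reactants):
    C=O: 2 × 828 = 1656
    H–H: 3 × 442 = 1326
    Σ(broken) = 2982 kJ
  Bonds formed (products):
    C–H: 3 × 398 = 1194
    C–O: 1 × 366 = 366
    O–H: 3 × 455 = 1365
    Σ(formed) = 2925 kJ
  ΔH_B = 2982 − 2925 = +57 kJ
ΔH_A − ΔH_B = −112 kJ, so reaction A has the more negative ΔH; |ΔH_A − ΔH_B| = 112 kJ.

Reaction A, by 112 kJ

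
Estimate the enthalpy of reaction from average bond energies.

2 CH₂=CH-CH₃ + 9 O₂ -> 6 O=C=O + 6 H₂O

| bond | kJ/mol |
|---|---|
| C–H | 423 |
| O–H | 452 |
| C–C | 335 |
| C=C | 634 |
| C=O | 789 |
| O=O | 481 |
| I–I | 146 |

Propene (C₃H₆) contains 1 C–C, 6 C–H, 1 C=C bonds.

Bonds broken (reactants):
  C–C: 2 × 335 = 670
  C–H: 12 × 423 = 5076
  C=C: 2 × 634 = 1268
  O=O: 9 × 481 = 4329
  Σ(broken) = 11343 kJ
Bonds formed (products):
  C=O: 12 × 789 = 9468
  O–H: 12 × 452 = 5424
  Σ(formed) = 14892 kJ
ΔH = Σ(broken) − Σ(formed) = 11343 − 14892 = −3549 kJ

ΔH ≈ −3549 kJ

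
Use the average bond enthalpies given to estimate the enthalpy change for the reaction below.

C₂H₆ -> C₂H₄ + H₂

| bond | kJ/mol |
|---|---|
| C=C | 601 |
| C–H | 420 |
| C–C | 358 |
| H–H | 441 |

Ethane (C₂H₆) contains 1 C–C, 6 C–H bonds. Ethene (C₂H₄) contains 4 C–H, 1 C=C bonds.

Bonds broken (reactants):
  C–C: 1 × 358 = 358
  C–H: 6 × 420 = 2520
  Σ(broken) = 2878 kJ
Bonds formed (products):
  C–H: 4 × 420 = 1680
  C=C: 1 × 601 = 601
  H–H: 1 × 441 = 441
  Σ(formed) = 2722 kJ
ΔH = Σ(broken) − Σ(formed) = 2878 − 2722 = +156 kJ

ΔH ≈ +156 kJ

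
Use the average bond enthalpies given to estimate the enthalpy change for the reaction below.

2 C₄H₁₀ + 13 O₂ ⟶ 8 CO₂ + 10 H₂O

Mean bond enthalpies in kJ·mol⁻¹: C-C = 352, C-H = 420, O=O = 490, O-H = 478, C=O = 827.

Bonds broken (reactants):
  C-C: 6 × 352 = 2112
  C-H: 20 × 420 = 8400
  O=O: 13 × 490 = 6370
  Σ(broken) = 16882 kJ
Bonds formed (products):
  C=O: 16 × 827 = 13232
  O-H: 20 × 478 = 9560
  Σ(formed) = 22792 kJ
ΔH = Σ(broken) − Σ(formed) = 16882 − 22792 = −5910 kJ

ΔH ≈ −5910 kJ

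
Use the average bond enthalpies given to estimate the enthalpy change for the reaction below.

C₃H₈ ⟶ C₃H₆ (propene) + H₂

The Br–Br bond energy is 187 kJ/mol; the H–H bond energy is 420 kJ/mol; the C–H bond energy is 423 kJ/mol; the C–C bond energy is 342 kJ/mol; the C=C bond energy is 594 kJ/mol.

ΔH ≈ +174 kJ

Bonds broken (reactants):
  C–C: 2 × 342 = 684
  C–H: 8 × 423 = 3384
  Σ(broken) = 4068 kJ
Bonds formed (products):
  C–C: 1 × 342 = 342
  C–H: 6 × 423 = 2538
  C=C: 1 × 594 = 594
  H–H: 1 × 420 = 420
  Σ(formed) = 3894 kJ
ΔH = Σ(broken) − Σ(formed) = 4068 − 3894 = +174 kJ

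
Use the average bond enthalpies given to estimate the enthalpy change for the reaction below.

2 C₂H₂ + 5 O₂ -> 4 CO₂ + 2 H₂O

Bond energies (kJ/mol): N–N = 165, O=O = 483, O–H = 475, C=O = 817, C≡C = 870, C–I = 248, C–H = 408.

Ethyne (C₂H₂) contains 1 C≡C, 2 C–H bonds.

ΔH ≈ −2649 kJ

Bonds broken (reactants):
  C≡C: 2 × 870 = 1740
  C–H: 4 × 408 = 1632
  O=O: 5 × 483 = 2415
  Σ(broken) = 5787 kJ
Bonds formed (products):
  C=O: 8 × 817 = 6536
  O–H: 4 × 475 = 1900
  Σ(formed) = 8436 kJ
ΔH = Σ(broken) − Σ(formed) = 5787 − 8436 = −2649 kJ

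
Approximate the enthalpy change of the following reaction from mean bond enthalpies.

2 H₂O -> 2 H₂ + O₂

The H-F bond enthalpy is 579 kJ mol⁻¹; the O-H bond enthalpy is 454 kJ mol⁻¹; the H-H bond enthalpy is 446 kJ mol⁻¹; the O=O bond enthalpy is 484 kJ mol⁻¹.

ΔH ≈ +440 kJ

Bonds broken (reactants):
  O-H: 4 × 454 = 1816
  Σ(broken) = 1816 kJ
Bonds formed (products):
  H-H: 2 × 446 = 892
  O=O: 1 × 484 = 484
  Σ(formed) = 1376 kJ
ΔH = Σ(broken) − Σ(formed) = 1816 − 1376 = +440 kJ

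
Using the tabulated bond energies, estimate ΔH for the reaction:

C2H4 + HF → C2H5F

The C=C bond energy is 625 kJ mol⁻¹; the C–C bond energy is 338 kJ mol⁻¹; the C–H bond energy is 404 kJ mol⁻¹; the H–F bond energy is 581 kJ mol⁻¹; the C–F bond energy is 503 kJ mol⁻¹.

ΔH ≈ −39 kJ

Bonds broken (reactants):
  C–H: 4 × 404 = 1616
  C=C: 1 × 625 = 625
  H–F: 1 × 581 = 581
  Σ(broken) = 2822 kJ
Bonds formed (products):
  C–C: 1 × 338 = 338
  C–F: 1 × 503 = 503
  C–H: 5 × 404 = 2020
  Σ(formed) = 2861 kJ
ΔH = Σ(broken) − Σ(formed) = 2822 − 2861 = −39 kJ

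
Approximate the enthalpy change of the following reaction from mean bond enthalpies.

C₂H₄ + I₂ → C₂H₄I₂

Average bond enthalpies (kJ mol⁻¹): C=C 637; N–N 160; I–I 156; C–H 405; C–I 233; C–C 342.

Bonds broken (reactants):
  C–H: 4 × 405 = 1620
  C=C: 1 × 637 = 637
  I–I: 1 × 156 = 156
  Σ(broken) = 2413 kJ
Bonds formed (products):
  C–C: 1 × 342 = 342
  C–H: 4 × 405 = 1620
  C–I: 2 × 233 = 466
  Σ(formed) = 2428 kJ
ΔH = Σ(broken) − Σ(formed) = 2413 − 2428 = −15 kJ

ΔH ≈ −15 kJ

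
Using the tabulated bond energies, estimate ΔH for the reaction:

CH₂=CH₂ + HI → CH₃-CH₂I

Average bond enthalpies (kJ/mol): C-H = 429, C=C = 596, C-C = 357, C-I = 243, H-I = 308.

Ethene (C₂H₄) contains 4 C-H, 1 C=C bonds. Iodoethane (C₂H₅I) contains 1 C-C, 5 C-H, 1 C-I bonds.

ΔH ≈ −125 kJ

Bonds broken (reactants):
  C-H: 4 × 429 = 1716
  C=C: 1 × 596 = 596
  H-I: 1 × 308 = 308
  Σ(broken) = 2620 kJ
Bonds formed (products):
  C-C: 1 × 357 = 357
  C-H: 5 × 429 = 2145
  C-I: 1 × 243 = 243
  Σ(formed) = 2745 kJ
ΔH = Σ(broken) − Σ(formed) = 2620 − 2745 = −125 kJ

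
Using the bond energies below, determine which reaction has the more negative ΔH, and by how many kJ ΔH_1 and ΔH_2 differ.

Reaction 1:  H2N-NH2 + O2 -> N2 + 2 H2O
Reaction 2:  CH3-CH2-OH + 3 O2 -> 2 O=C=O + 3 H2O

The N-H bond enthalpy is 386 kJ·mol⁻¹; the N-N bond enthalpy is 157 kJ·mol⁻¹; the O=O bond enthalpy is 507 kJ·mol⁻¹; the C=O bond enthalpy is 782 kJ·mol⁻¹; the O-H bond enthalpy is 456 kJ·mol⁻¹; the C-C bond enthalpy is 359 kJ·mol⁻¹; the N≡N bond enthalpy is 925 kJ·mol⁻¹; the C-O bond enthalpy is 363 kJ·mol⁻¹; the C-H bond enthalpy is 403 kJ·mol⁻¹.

Reaction 2, by 609 kJ

Reaction 1:
  Bonds broken (reactants):
    N-H: 4 × 386 = 1544
    N-N: 1 × 157 = 157
    O=O: 1 × 507 = 507
    Σ(broken) = 2208 kJ
  Bonds formed (products):
    N≡N: 1 × 925 = 925
    O-H: 4 × 456 = 1824
    Σ(formed) = 2749 kJ
  ΔH_1 = 2208 − 2749 = −541 kJ
Reaction 2:
  Bonds broken (reactants):
    C-C: 1 × 359 = 359
    C-H: 5 × 403 = 2015
    C-O: 1 × 363 = 363
    O-H: 1 × 456 = 456
    O=O: 3 × 507 = 1521
    Σ(broken) = 4714 kJ
  Bonds formed (products):
    C=O: 4 × 782 = 3128
    O-H: 6 × 456 = 2736
    Σ(formed) = 5864 kJ
  ΔH_2 = 4714 − 5864 = −1150 kJ
ΔH_1 − ΔH_2 = +609 kJ, so reaction 2 has the more negative ΔH; |ΔH_1 − ΔH_2| = 609 kJ.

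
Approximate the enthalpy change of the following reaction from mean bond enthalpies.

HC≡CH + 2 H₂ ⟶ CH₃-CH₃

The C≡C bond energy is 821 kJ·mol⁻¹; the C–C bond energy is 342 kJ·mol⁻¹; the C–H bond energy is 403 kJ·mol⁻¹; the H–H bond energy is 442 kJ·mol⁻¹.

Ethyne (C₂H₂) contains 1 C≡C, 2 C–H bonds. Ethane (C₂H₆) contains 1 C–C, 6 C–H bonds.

Bonds broken (reactants):
  C≡C: 1 × 821 = 821
  C–H: 2 × 403 = 806
  H–H: 2 × 442 = 884
  Σ(broken) = 2511 kJ
Bonds formed (products):
  C–C: 1 × 342 = 342
  C–H: 6 × 403 = 2418
  Σ(formed) = 2760 kJ
ΔH = Σ(broken) − Σ(formed) = 2511 − 2760 = −249 kJ

ΔH ≈ −249 kJ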